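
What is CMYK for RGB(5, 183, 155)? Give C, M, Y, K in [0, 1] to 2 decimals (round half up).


R'=5/255≈0.0196, G'=183/255≈0.7176, B'=155/255≈0.6078
K = 1 - max(R',G',B') = 1 - 183/255 = 72/255 = 0.28235… → 0.28
(1-R'-K)/(1-K) simplifies to (max-R)/max with max = 183:
C = (183-5)/183 = 178/183 = 0.97267… → 0.97
M = (183-183)/183 = 0/183 = 0 → 0.00
Y = (183-155)/183 = 28/183 = 0.15300… → 0.15
= CMYK(0.97, 0.00, 0.15, 0.28)


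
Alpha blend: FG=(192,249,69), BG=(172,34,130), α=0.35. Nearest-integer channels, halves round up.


C = α×F + (1-α)×B, with 1-α = 0.65
R: 0.35×192 + 0.65×172 = 67.20 + 111.80 = 179.00 → 179
G: 0.35×249 + 0.65×34 = 87.15 + 22.10 = 109.25 → 109
B: 0.35×69 + 0.65×130 = 24.15 + 84.50 = 108.65 → 109
= RGB(179, 109, 109)


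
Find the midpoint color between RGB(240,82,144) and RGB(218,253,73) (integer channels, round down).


Midpoint: each channel = ⌊(C₁+C₂)/2⌋
R: ⌊(240+218)/2⌋ = 229
G: ⌊(82+253)/2⌋ = 167
B: ⌊(144+73)/2⌋ = 108
= RGB(229, 167, 108)


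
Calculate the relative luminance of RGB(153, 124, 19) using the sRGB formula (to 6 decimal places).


Linearize each channel (sRGB transfer function): c = v/255; c_lin = c/12.92 if c ≤ 0.04045, else ((c+0.055)/1.055)^2.4
  R: 153/255 ≈ 0.600000 > 0.04045 → ((0.600000+0.055)/1.055)^2.4 ≈ 0.318547
  G: 124/255 ≈ 0.486275 > 0.04045 → ((0.486275+0.055)/1.055)^2.4 ≈ 0.201556
  B: 19/255 ≈ 0.074510 > 0.04045 → ((0.074510+0.055)/1.055)^2.4 ≈ 0.006512
R_lin = 0.318547, G_lin = 0.201556, B_lin = 0.006512
L = 0.2126×R + 0.7152×G + 0.0722×B
L = 0.2126×0.318547 + 0.7152×0.201556 + 0.0722×0.006512
L ≈ 0.212346


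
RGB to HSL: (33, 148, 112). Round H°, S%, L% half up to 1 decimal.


Normalize: R'=33/255≈0.1294, G'=148/255≈0.5804, B'=112/255≈0.4392
Max=148/255, Min=33/255, Δ=Max-Min=115/255
L = (Max+Min)/2 = (148+33)/510 = 181/510 = 0.35490… → L = 35.5%
L ≤ 0.5 → S = Δ/(Max+Min) = 115/(148+33) = 115/181 = 0.63535… → S = 63.5%
(the 1/255 factors cancel in S and H, so raw channel differences can be used)
Max is G' → H = 60 × ((B-R)/Δ + 2) = 60 × ((112-33)/115 + 2)
  79/115 + 2 = 0.6869… + 2 = 2.6869…
  H = 60 × 2.6869… = 161.217…° → H = 161.2°
= HSL(161.2°, 63.5%, 35.5%)


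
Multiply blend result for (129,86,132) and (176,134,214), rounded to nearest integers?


Multiply: C = A×B/255, rounded to nearest integer
R: 129×176/255 = 22704/255 ≈ 89.035 → 89
G: 86×134/255 = 11524/255 ≈ 45.192 → 45
B: 132×214/255 = 28248/255 ≈ 110.776 → 111
= RGB(89, 45, 111)


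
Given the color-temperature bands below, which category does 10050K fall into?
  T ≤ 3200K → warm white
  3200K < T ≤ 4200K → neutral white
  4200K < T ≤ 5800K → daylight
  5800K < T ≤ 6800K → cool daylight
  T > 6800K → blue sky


Temperature: 10050K
10050K > 6800K → blue sky
Classification: blue sky


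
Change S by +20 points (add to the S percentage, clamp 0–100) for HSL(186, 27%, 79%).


Original S = 27%
Adjustment = +20 percentage points
New S = 27 + (20) = 47
Clamp to [0, 100] → 47
= HSL(186°, 47%, 79%)


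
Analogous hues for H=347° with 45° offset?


Base hue: 347°
Left analog: (347 - 45) mod 360 = 302°
Right analog: (347 + 45) mod 360 = 32°
Analogous hues = 302° and 32°


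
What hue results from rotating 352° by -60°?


New hue = (H + rotation) mod 360
New hue = (352 -60) mod 360
= 292 mod 360
= 292°


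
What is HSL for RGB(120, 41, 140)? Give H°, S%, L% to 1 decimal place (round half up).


Normalize: R'=120/255≈0.4706, G'=41/255≈0.1608, B'=140/255≈0.5490
Max=140/255, Min=41/255, Δ=Max-Min=99/255
L = (Max+Min)/2 = (140+41)/510 = 181/510 = 0.35490… → L = 35.5%
L ≤ 0.5 → S = Δ/(Max+Min) = 99/(140+41) = 99/181 = 0.54696… → S = 54.7%
(the 1/255 factors cancel in S and H, so raw channel differences can be used)
Max is B' → H = 60 × ((R-G)/Δ + 4) = 60 × ((120-41)/99 + 4)
  79/99 + 4 = 0.7979… + 4 = 4.7979…
  H = 60 × 4.7979… = 287.878…° → H = 287.9°
= HSL(287.9°, 54.7%, 35.5%)


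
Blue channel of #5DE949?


Color: #5DE949
R = 5D = 93
G = E9 = 233
B = 49 = 73
Blue = 73


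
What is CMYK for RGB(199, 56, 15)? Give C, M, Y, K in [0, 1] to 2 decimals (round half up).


R'=199/255≈0.7804, G'=56/255≈0.2196, B'=15/255≈0.0588
K = 1 - max(R',G',B') = 1 - 199/255 = 56/255 = 0.21960… → 0.22
(1-R'-K)/(1-K) simplifies to (max-R)/max with max = 199:
C = (199-199)/199 = 0/199 = 0 → 0.00
M = (199-56)/199 = 143/199 = 0.71859… → 0.72
Y = (199-15)/199 = 184/199 = 0.92462… → 0.92
= CMYK(0.00, 0.72, 0.92, 0.22)


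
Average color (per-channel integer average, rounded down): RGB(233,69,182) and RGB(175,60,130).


Midpoint: each channel = ⌊(C₁+C₂)/2⌋
R: ⌊(233+175)/2⌋ = 204
G: ⌊(69+60)/2⌋ = 64
B: ⌊(182+130)/2⌋ = 156
= RGB(204, 64, 156)


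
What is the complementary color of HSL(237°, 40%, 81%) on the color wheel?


Complement = opposite side of color wheel = hue + 180°
H' = (237 + 180) mod 360 = 57°
S and L unchanged.
= HSL(57°, 40%, 81%)


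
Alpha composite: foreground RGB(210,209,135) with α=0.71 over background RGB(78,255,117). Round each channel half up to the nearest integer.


C = α×F + (1-α)×B, with 1-α = 0.29
R: 0.71×210 + 0.29×78 = 149.10 + 22.62 = 171.72 → 172
G: 0.71×209 + 0.29×255 = 148.39 + 73.95 = 222.34 → 222
B: 0.71×135 + 0.29×117 = 95.85 + 33.93 = 129.78 → 130
= RGB(172, 222, 130)


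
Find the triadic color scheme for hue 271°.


Triadic: equally spaced at 120° intervals
H1 = 271°
H2 = (271 + 120) mod 360 = 31°
H3 = (271 + 240) mod 360 = 151°
Triadic = 271°, 31°, 151°


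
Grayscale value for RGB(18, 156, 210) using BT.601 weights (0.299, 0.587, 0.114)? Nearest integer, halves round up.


Gray = 0.299×R + 0.587×G + 0.114×B
Gray = 0.299×18 + 0.587×156 + 0.114×210
Gray = 5.382 + 91.572 + 23.940
Gray = 120.894 → round half up → 121
Gray = 121


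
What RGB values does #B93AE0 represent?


B9 → 185 (R)
3A → 58 (G)
E0 → 224 (B)
= RGB(185, 58, 224)


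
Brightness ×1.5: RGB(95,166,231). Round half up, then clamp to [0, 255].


Multiply each channel by 1.5, round half up, clamp to [0, 255]
R: 95×1.5 = 142.5 → round → 143
G: 166×1.5 = 249
B: 231×1.5 = 346.5 → round → 347 → clamp → 255
= RGB(143, 249, 255)


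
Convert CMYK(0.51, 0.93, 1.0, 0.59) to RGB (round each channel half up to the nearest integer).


R = 255 × (1-C) × (1-K) = 255 × 0.49 × 0.41 = 51.2295 → 51
G = 255 × (1-M) × (1-K) = 255 × 0.07 × 0.41 = 7.3185 → 7
B = 255 × (1-Y) × (1-K) = 255 × 0.00 × 0.41 = 0
= RGB(51, 7, 0)


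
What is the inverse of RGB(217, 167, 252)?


Invert: (255-R, 255-G, 255-B)
R: 255-217 = 38
G: 255-167 = 88
B: 255-252 = 3
= RGB(38, 88, 3)


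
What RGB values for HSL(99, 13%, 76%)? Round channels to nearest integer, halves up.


H=99°, S=0.13, L=0.76
C = (1-|2L-1|)×S = (1-|0.52|)×0.13 = 0.0624
H' = H/60 = 99/60 ≈ 1.6500; X = C×(1-|H' mod 2 - 1|) = 0.02184
m = L - C/2 = 0.76 - 0.0312 = 0.7288
Sector ⌊H'⌋ = 1 → (R',G',B') = (0.02184, 0.0624, 0.0)
RGB = ((R'+m)×255, (G'+m)×255, (B'+m)×255) = (191.4132, 201.756, 185.844)
Round half up → RGB(191, 202, 186)


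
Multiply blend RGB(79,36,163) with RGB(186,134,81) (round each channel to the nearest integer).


Multiply: C = A×B/255, rounded to nearest integer
R: 79×186/255 = 14694/255 ≈ 57.624 → 58
G: 36×134/255 = 4824/255 ≈ 18.918 → 19
B: 163×81/255 = 13203/255 ≈ 51.776 → 52
= RGB(58, 19, 52)


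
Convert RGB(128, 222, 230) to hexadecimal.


R = 128 → 80 (hex)
G = 222 → DE (hex)
B = 230 → E6 (hex)
Hex = #80DEE6


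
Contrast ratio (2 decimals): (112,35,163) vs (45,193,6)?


Linearize each sRGB channel c=v/255: c/12.92 if c ≤ 0.04045 else ((c+0.055)/1.055)^2.4
L = 0.2126×R_lin + 0.7152×G_lin + 0.0722×B_lin
Color 1 (112,35,163):
  R=112: 112/255≈0.4392 > 0.04045 → ((0.4392+0.055)/1.055)^2.4 ≈ 0.16203
  G=35: 35/255≈0.1373 > 0.04045 → ((0.1373+0.055)/1.055)^2.4 ≈ 0.01681
  B=163: 163/255≈0.6392 > 0.04045 → ((0.6392+0.055)/1.055)^2.4 ≈ 0.36625
  L1 = 0.2126×0.16203 + 0.7152×0.01681 + 0.0722×0.36625 ≈ 0.07291
Color 2 (45,193,6):
  R=45: 45/255≈0.1765 > 0.04045 → ((0.1765+0.055)/1.055)^2.4 ≈ 0.02624
  G=193: 193/255≈0.7569 > 0.04045 → ((0.7569+0.055)/1.055)^2.4 ≈ 0.53328
  B=6: 6/255≈0.0235 ≤ 0.04045 → 0.0235/12.92 ≈ 0.00182
  L2 = 0.2126×0.02624 + 0.7152×0.53328 + 0.0722×0.00182 ≈ 0.38711
Lighter = 0.38711, Darker = 0.07291
Ratio = (L_lighter + 0.05) / (L_darker + 0.05)
Ratio = (0.38711 + 0.05) / (0.07291 + 0.05) = 0.43711 / 0.12291 ≈ 3.5563
Ratio ≈ 3.56:1


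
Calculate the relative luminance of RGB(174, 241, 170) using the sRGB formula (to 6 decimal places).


Linearize each channel (sRGB transfer function): c = v/255; c_lin = c/12.92 if c ≤ 0.04045, else ((c+0.055)/1.055)^2.4
  R: 174/255 ≈ 0.682353 > 0.04045 → ((0.682353+0.055)/1.055)^2.4 ≈ 0.423268
  G: 241/255 ≈ 0.945098 > 0.04045 → ((0.945098+0.055)/1.055)^2.4 ≈ 0.879622
  B: 170/255 ≈ 0.666667 > 0.04045 → ((0.666667+0.055)/1.055)^2.4 ≈ 0.401978
R_lin = 0.423268, G_lin = 0.879622, B_lin = 0.401978
L = 0.2126×R + 0.7152×G + 0.0722×B
L = 0.2126×0.423268 + 0.7152×0.879622 + 0.0722×0.401978
L ≈ 0.748115


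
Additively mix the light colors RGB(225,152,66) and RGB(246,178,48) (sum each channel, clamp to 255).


Additive: each channel = min(255, C₁+C₂)
R: 225+246 = 471 → 255
G: 152+178 = 330 → 255
B: 66+48 = 114 → 114
= RGB(255, 255, 114)


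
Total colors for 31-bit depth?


Colors = 2^bits = 2^31
= 2,147,483,648 colors


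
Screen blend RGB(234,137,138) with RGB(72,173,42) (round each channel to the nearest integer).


Screen: C = 255 - (255-A)×(255-B)/255, rounded to nearest integer
R: 255 - (255-234)×(255-72)/255 = 255 - 3843/255 ≈ 255 - 15.071 = 239.929 → 240
G: 255 - (255-137)×(255-173)/255 = 255 - 9676/255 ≈ 255 - 37.945 = 217.055 → 217
B: 255 - (255-138)×(255-42)/255 = 255 - 24921/255 ≈ 255 - 97.729 = 157.271 → 157
= RGB(240, 217, 157)


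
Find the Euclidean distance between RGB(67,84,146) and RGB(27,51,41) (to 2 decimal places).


d = √[(R₁-R₂)² + (G₁-G₂)² + (B₁-B₂)²]
d = √[(67-27)² + (84-51)² + (146-41)²]
d = √[1600 + 1089 + 11025]
d = √13714
d ≈ 117.11


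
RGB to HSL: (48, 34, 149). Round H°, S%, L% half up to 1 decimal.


Normalize: R'=48/255≈0.1882, G'=34/255≈0.1333, B'=149/255≈0.5843
Max=149/255, Min=34/255, Δ=Max-Min=115/255
L = (Max+Min)/2 = (149+34)/510 = 183/510 = 0.35882… → L = 35.9%
L ≤ 0.5 → S = Δ/(Max+Min) = 115/(149+34) = 115/183 = 0.62841… → S = 62.8%
(the 1/255 factors cancel in S and H, so raw channel differences can be used)
Max is B' → H = 60 × ((R-G)/Δ + 4) = 60 × ((48-34)/115 + 4)
  14/115 + 4 = 0.1217… + 4 = 4.1217…
  H = 60 × 4.1217… = 247.304…° → H = 247.3°
= HSL(247.3°, 62.8%, 35.9%)


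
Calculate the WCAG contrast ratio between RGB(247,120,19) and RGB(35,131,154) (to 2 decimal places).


Linearize each sRGB channel c=v/255: c/12.92 if c ≤ 0.04045 else ((c+0.055)/1.055)^2.4
L = 0.2126×R_lin + 0.7152×G_lin + 0.0722×B_lin
Color 1 (247,120,19):
  R=247: 247/255≈0.9686 > 0.04045 → ((0.9686+0.055)/1.055)^2.4 ≈ 0.93011
  G=120: 120/255≈0.4706 > 0.04045 → ((0.4706+0.055)/1.055)^2.4 ≈ 0.18782
  B=19: 19/255≈0.0745 > 0.04045 → ((0.0745+0.055)/1.055)^2.4 ≈ 0.00651
  L1 = 0.2126×0.93011 + 0.7152×0.18782 + 0.0722×0.00651 ≈ 0.33254
Color 2 (35,131,154):
  R=35: 35/255≈0.1373 > 0.04045 → ((0.1373+0.055)/1.055)^2.4 ≈ 0.01681
  G=131: 131/255≈0.5137 > 0.04045 → ((0.5137+0.055)/1.055)^2.4 ≈ 0.22697
  B=154: 154/255≈0.6039 > 0.04045 → ((0.6039+0.055)/1.055)^2.4 ≈ 0.32314
  L2 = 0.2126×0.01681 + 0.7152×0.22697 + 0.0722×0.32314 ≈ 0.18923
Lighter = 0.33254, Darker = 0.18923
Ratio = (L_lighter + 0.05) / (L_darker + 0.05)
Ratio = (0.33254 + 0.05) / (0.18923 + 0.05) = 0.38254 / 0.23923 ≈ 1.5991
Ratio ≈ 1.60:1


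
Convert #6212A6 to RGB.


62 → 98 (R)
12 → 18 (G)
A6 → 166 (B)
= RGB(98, 18, 166)


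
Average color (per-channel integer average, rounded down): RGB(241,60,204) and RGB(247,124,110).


Midpoint: each channel = ⌊(C₁+C₂)/2⌋
R: ⌊(241+247)/2⌋ = 244
G: ⌊(60+124)/2⌋ = 92
B: ⌊(204+110)/2⌋ = 157
= RGB(244, 92, 157)


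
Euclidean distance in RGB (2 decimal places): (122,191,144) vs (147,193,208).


d = √[(R₁-R₂)² + (G₁-G₂)² + (B₁-B₂)²]
d = √[(122-147)² + (191-193)² + (144-208)²]
d = √[625 + 4 + 4096]
d = √4725
d ≈ 68.74


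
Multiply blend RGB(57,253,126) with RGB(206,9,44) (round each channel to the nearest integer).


Multiply: C = A×B/255, rounded to nearest integer
R: 57×206/255 = 11742/255 ≈ 46.047 → 46
G: 253×9/255 = 2277/255 ≈ 8.929 → 9
B: 126×44/255 = 5544/255 ≈ 21.741 → 22
= RGB(46, 9, 22)


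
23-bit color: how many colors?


Colors = 2^bits = 2^23
= 8,388,608 colors


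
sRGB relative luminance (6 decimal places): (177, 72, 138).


Linearize each channel (sRGB transfer function): c = v/255; c_lin = c/12.92 if c ≤ 0.04045, else ((c+0.055)/1.055)^2.4
  R: 177/255 ≈ 0.694118 > 0.04045 → ((0.694118+0.055)/1.055)^2.4 ≈ 0.439657
  G: 72/255 ≈ 0.282353 > 0.04045 → ((0.282353+0.055)/1.055)^2.4 ≈ 0.064803
  B: 138/255 ≈ 0.541176 > 0.04045 → ((0.541176+0.055)/1.055)^2.4 ≈ 0.254152
R_lin = 0.439657, G_lin = 0.064803, B_lin = 0.254152
L = 0.2126×R + 0.7152×G + 0.0722×B
L = 0.2126×0.439657 + 0.7152×0.064803 + 0.0722×0.254152
L ≈ 0.158168


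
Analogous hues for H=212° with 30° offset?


Base hue: 212°
Left analog: (212 - 30) mod 360 = 182°
Right analog: (212 + 30) mod 360 = 242°
Analogous hues = 182° and 242°


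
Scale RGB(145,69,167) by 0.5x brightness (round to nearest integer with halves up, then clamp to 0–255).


Multiply each channel by 0.5, round half up, clamp to [0, 255]
R: 145×0.5 = 72.5 → round → 73
G: 69×0.5 = 34.5 → round → 35
B: 167×0.5 = 83.5 → round → 84
= RGB(73, 35, 84)


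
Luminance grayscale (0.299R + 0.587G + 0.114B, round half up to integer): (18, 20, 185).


Gray = 0.299×R + 0.587×G + 0.114×B
Gray = 0.299×18 + 0.587×20 + 0.114×185
Gray = 5.382 + 11.740 + 21.090
Gray = 38.212 → round half up → 38
Gray = 38


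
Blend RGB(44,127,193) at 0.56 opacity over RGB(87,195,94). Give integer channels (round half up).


C = α×F + (1-α)×B, with 1-α = 0.44
R: 0.56×44 + 0.44×87 = 24.64 + 38.28 = 62.92 → 63
G: 0.56×127 + 0.44×195 = 71.12 + 85.80 = 156.92 → 157
B: 0.56×193 + 0.44×94 = 108.08 + 41.36 = 149.44 → 149
= RGB(63, 157, 149)


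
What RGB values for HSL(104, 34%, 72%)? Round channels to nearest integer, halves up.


H=104°, S=0.34, L=0.72
C = (1-|2L-1|)×S = (1-|0.44|)×0.34 = 0.1904
H' = H/60 = 104/60 ≈ 1.7333; X = C×(1-|H' mod 2 - 1|) ≈ 0.0508
m = L - C/2 = 0.72 - 0.0952 = 0.6248
Sector ⌊H'⌋ = 1 → (R',G',B') = (≈0.0508, 0.1904, 0.0)
RGB = ((R'+m)×255, (G'+m)×255, (B'+m)×255) = (172.2712, 207.876, 159.324)
Round half up → RGB(172, 208, 159)


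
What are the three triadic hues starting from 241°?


Triadic: equally spaced at 120° intervals
H1 = 241°
H2 = (241 + 120) mod 360 = 1°
H3 = (241 + 240) mod 360 = 121°
Triadic = 241°, 1°, 121°


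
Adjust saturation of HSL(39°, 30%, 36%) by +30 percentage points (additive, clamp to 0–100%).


Original S = 30%
Adjustment = +30 percentage points
New S = 30 + (30) = 60
Clamp to [0, 100] → 60
= HSL(39°, 60%, 36%)


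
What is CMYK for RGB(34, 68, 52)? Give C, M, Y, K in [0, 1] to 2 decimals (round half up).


R'=34/255≈0.1333, G'=68/255≈0.2667, B'=52/255≈0.2039
K = 1 - max(R',G',B') = 1 - 68/255 = 187/255 = 0.73333… → 0.73
(1-R'-K)/(1-K) simplifies to (max-R)/max with max = 68:
C = (68-34)/68 = 34/68 = 0.5 → 0.50
M = (68-68)/68 = 0/68 = 0 → 0.00
Y = (68-52)/68 = 16/68 = 0.23529… → 0.24
= CMYK(0.50, 0.00, 0.24, 0.73)


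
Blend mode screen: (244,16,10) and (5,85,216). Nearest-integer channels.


Screen: C = 255 - (255-A)×(255-B)/255, rounded to nearest integer
R: 255 - (255-244)×(255-5)/255 = 255 - 2750/255 ≈ 255 - 10.784 = 244.216 → 244
G: 255 - (255-16)×(255-85)/255 = 255 - 40630/255 ≈ 255 - 159.333 = 95.667 → 96
B: 255 - (255-10)×(255-216)/255 = 255 - 9555/255 ≈ 255 - 37.471 = 217.529 → 218
= RGB(244, 96, 218)


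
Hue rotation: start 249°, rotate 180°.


New hue = (H + rotation) mod 360
New hue = (249 + 180) mod 360
= 429 mod 360
= 69°


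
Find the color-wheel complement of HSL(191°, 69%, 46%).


Complement = opposite side of color wheel = hue + 180°
H' = (191 + 180) mod 360 = 11°
S and L unchanged.
= HSL(11°, 69%, 46%)


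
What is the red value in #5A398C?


Color: #5A398C
R = 5A = 90
G = 39 = 57
B = 8C = 140
Red = 90


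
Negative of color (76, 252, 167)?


Invert: (255-R, 255-G, 255-B)
R: 255-76 = 179
G: 255-252 = 3
B: 255-167 = 88
= RGB(179, 3, 88)


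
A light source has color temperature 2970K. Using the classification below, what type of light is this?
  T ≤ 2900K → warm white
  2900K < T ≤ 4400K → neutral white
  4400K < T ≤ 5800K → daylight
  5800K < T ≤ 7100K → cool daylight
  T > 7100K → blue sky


Temperature: 2970K
2900K < 2970K ≤ 4400K → neutral white
Classification: neutral white


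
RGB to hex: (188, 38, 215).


R = 188 → BC (hex)
G = 38 → 26 (hex)
B = 215 → D7 (hex)
Hex = #BC26D7


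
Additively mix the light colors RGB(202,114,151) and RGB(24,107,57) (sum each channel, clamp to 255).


Additive: each channel = min(255, C₁+C₂)
R: 202+24 = 226 → 226
G: 114+107 = 221 → 221
B: 151+57 = 208 → 208
= RGB(226, 221, 208)


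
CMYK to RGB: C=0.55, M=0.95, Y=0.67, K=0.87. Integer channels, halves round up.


R = 255 × (1-C) × (1-K) = 255 × 0.45 × 0.13 = 14.9175 → 15
G = 255 × (1-M) × (1-K) = 255 × 0.05 × 0.13 = 1.6575 → 2
B = 255 × (1-Y) × (1-K) = 255 × 0.33 × 0.13 = 10.9395 → 11
= RGB(15, 2, 11)


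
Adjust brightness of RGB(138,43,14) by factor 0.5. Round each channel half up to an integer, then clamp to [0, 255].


Multiply each channel by 0.5, round half up, clamp to [0, 255]
R: 138×0.5 = 69
G: 43×0.5 = 21.5 → round → 22
B: 14×0.5 = 7
= RGB(69, 22, 7)


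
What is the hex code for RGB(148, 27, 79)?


R = 148 → 94 (hex)
G = 27 → 1B (hex)
B = 79 → 4F (hex)
Hex = #941B4F


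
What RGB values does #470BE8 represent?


47 → 71 (R)
0B → 11 (G)
E8 → 232 (B)
= RGB(71, 11, 232)


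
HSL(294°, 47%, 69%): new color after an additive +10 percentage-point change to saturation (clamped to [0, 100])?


Original S = 47%
Adjustment = +10 percentage points
New S = 47 + (10) = 57
Clamp to [0, 100] → 57
= HSL(294°, 57%, 69%)


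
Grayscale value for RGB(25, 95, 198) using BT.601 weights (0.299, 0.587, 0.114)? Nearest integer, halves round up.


Gray = 0.299×R + 0.587×G + 0.114×B
Gray = 0.299×25 + 0.587×95 + 0.114×198
Gray = 7.475 + 55.765 + 22.572
Gray = 85.812 → round half up → 86
Gray = 86


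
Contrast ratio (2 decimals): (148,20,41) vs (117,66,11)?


Linearize each sRGB channel c=v/255: c/12.92 if c ≤ 0.04045 else ((c+0.055)/1.055)^2.4
L = 0.2126×R_lin + 0.7152×G_lin + 0.0722×B_lin
Color 1 (148,20,41):
  R=148: 148/255≈0.5804 > 0.04045 → ((0.5804+0.055)/1.055)^2.4 ≈ 0.29614
  G=20: 20/255≈0.0784 > 0.04045 → ((0.0784+0.055)/1.055)^2.4 ≈ 0.00700
  B=41: 41/255≈0.1608 > 0.04045 → ((0.1608+0.055)/1.055)^2.4 ≈ 0.02217
  L1 = 0.2126×0.29614 + 0.7152×0.00700 + 0.0722×0.02217 ≈ 0.06956
Color 2 (117,66,11):
  R=117: 117/255≈0.4588 > 0.04045 → ((0.4588+0.055)/1.055)^2.4 ≈ 0.17789
  G=66: 66/255≈0.2588 > 0.04045 → ((0.2588+0.055)/1.055)^2.4 ≈ 0.05448
  B=11: 11/255≈0.0431 > 0.04045 → ((0.0431+0.055)/1.055)^2.4 ≈ 0.00335
  L2 = 0.2126×0.17789 + 0.7152×0.05448 + 0.0722×0.00335 ≈ 0.07702
Lighter = 0.07702, Darker = 0.06956
Ratio = (L_lighter + 0.05) / (L_darker + 0.05)
Ratio = (0.07702 + 0.05) / (0.06956 + 0.05) = 0.12702 / 0.11956 ≈ 1.0624
Ratio ≈ 1.06:1


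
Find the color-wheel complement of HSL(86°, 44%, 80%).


Complement = opposite side of color wheel = hue + 180°
H' = (86 + 180) mod 360 = 266°
S and L unchanged.
= HSL(266°, 44%, 80%)


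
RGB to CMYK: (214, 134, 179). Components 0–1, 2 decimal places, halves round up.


R'=214/255≈0.8392, G'=134/255≈0.5255, B'=179/255≈0.7020
K = 1 - max(R',G',B') = 1 - 214/255 = 41/255 = 0.16078… → 0.16
(1-R'-K)/(1-K) simplifies to (max-R)/max with max = 214:
C = (214-214)/214 = 0/214 = 0 → 0.00
M = (214-134)/214 = 80/214 = 0.37383… → 0.37
Y = (214-179)/214 = 35/214 = 0.16355… → 0.16
= CMYK(0.00, 0.37, 0.16, 0.16)


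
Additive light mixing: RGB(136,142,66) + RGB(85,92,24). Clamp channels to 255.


Additive: each channel = min(255, C₁+C₂)
R: 136+85 = 221 → 221
G: 142+92 = 234 → 234
B: 66+24 = 90 → 90
= RGB(221, 234, 90)


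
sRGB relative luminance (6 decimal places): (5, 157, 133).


Linearize each channel (sRGB transfer function): c = v/255; c_lin = c/12.92 if c ≤ 0.04045, else ((c+0.055)/1.055)^2.4
  R: 5/255 ≈ 0.019608 ≤ 0.04045 → 0.019608/12.92 ≈ 0.001518
  G: 157/255 ≈ 0.615686 > 0.04045 → ((0.615686+0.055)/1.055)^2.4 ≈ 0.337164
  B: 133/255 ≈ 0.521569 > 0.04045 → ((0.521569+0.055)/1.055)^2.4 ≈ 0.234551
R_lin = 0.001518, G_lin = 0.337164, B_lin = 0.234551
L = 0.2126×R + 0.7152×G + 0.0722×B
L = 0.2126×0.001518 + 0.7152×0.337164 + 0.0722×0.234551
L ≈ 0.258397


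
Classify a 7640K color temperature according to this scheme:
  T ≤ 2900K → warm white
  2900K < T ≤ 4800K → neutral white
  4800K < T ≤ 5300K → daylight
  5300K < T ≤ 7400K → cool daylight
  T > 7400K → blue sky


Temperature: 7640K
7640K > 7400K → blue sky
Classification: blue sky


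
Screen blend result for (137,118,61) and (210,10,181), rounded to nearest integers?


Screen: C = 255 - (255-A)×(255-B)/255, rounded to nearest integer
R: 255 - (255-137)×(255-210)/255 = 255 - 5310/255 ≈ 255 - 20.824 = 234.176 → 234
G: 255 - (255-118)×(255-10)/255 = 255 - 33565/255 ≈ 255 - 131.627 = 123.373 → 123
B: 255 - (255-61)×(255-181)/255 = 255 - 14356/255 ≈ 255 - 56.298 = 198.702 → 199
= RGB(234, 123, 199)


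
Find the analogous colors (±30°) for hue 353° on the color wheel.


Base hue: 353°
Left analog: (353 - 30) mod 360 = 323°
Right analog: (353 + 30) mod 360 = 23°
Analogous hues = 323° and 23°


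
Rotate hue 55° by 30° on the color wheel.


New hue = (H + rotation) mod 360
New hue = (55 + 30) mod 360
= 85 mod 360
= 85°


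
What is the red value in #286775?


Color: #286775
R = 28 = 40
G = 67 = 103
B = 75 = 117
Red = 40


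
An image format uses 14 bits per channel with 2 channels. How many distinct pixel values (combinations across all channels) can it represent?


Total bits = 14 bits/channel × 2 channels = 28 bits
Distinct pixel values = 2^28
= 268,435,456 pixel values


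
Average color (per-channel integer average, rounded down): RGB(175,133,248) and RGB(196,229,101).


Midpoint: each channel = ⌊(C₁+C₂)/2⌋
R: ⌊(175+196)/2⌋ = 185
G: ⌊(133+229)/2⌋ = 181
B: ⌊(248+101)/2⌋ = 174
= RGB(185, 181, 174)


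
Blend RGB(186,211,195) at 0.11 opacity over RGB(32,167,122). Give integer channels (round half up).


C = α×F + (1-α)×B, with 1-α = 0.89
R: 0.11×186 + 0.89×32 = 20.46 + 28.48 = 48.94 → 49
G: 0.11×211 + 0.89×167 = 23.21 + 148.63 = 171.84 → 172
B: 0.11×195 + 0.89×122 = 21.45 + 108.58 = 130.03 → 130
= RGB(49, 172, 130)


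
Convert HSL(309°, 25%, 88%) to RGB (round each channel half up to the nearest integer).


H=309°, S=0.25, L=0.88
C = (1-|2L-1|)×S = (1-|0.76|)×0.25 = 0.06
H' = H/60 = 309/60 ≈ 5.1500; X = C×(1-|H' mod 2 - 1|) = 0.051
m = L - C/2 = 0.88 - 0.03 = 0.85
Sector ⌊H'⌋ = 5 → (R',G',B') = (0.06, 0.0, 0.051)
RGB = ((R'+m)×255, (G'+m)×255, (B'+m)×255) = (232.05, 216.75, 229.755)
Round half up → RGB(232, 217, 230)


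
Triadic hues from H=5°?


Triadic: equally spaced at 120° intervals
H1 = 5°
H2 = (5 + 120) mod 360 = 125°
H3 = (5 + 240) mod 360 = 245°
Triadic = 5°, 125°, 245°


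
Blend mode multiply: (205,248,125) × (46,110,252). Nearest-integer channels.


Multiply: C = A×B/255, rounded to nearest integer
R: 205×46/255 = 9430/255 ≈ 36.980 → 37
G: 248×110/255 = 27280/255 ≈ 106.980 → 107
B: 125×252/255 = 31500/255 ≈ 123.529 → 124
= RGB(37, 107, 124)


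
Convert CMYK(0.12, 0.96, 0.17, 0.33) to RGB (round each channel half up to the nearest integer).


R = 255 × (1-C) × (1-K) = 255 × 0.88 × 0.67 = 150.348 → 150
G = 255 × (1-M) × (1-K) = 255 × 0.04 × 0.67 = 6.834 → 7
B = 255 × (1-Y) × (1-K) = 255 × 0.83 × 0.67 = 141.8055 → 142
= RGB(150, 7, 142)


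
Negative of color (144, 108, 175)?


Invert: (255-R, 255-G, 255-B)
R: 255-144 = 111
G: 255-108 = 147
B: 255-175 = 80
= RGB(111, 147, 80)


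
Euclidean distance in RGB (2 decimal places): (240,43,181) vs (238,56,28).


d = √[(R₁-R₂)² + (G₁-G₂)² + (B₁-B₂)²]
d = √[(240-238)² + (43-56)² + (181-28)²]
d = √[4 + 169 + 23409]
d = √23582
d ≈ 153.56


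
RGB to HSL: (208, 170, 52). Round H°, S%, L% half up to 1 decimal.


Normalize: R'=208/255≈0.8157, G'=170/255≈0.6667, B'=52/255≈0.2039
Max=208/255, Min=52/255, Δ=Max-Min=156/255
L = (Max+Min)/2 = (208+52)/510 = 260/510 = 0.50980… → L = 51.0%
L > 0.5 → S = Δ/(2-Max-Min) = 156/(510-208-52) = 156/250 = 0.624 → S = 62.4%
(the 1/255 factors cancel in S and H, so raw channel differences can be used)
Max is R' → H = 60 × (((G-B)/Δ) mod 6) = 60 × (((170-52)/156) mod 6)
  118/156 = 0.7564…
  H = 60 × 0.7564… = 45.384…° → H = 45.4°
= HSL(45.4°, 62.4%, 51.0%)


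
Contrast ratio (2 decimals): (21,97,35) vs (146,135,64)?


Linearize each sRGB channel c=v/255: c/12.92 if c ≤ 0.04045 else ((c+0.055)/1.055)^2.4
L = 0.2126×R_lin + 0.7152×G_lin + 0.0722×B_lin
Color 1 (21,97,35):
  R=21: 21/255≈0.0824 > 0.04045 → ((0.0824+0.055)/1.055)^2.4 ≈ 0.00750
  G=97: 97/255≈0.3804 > 0.04045 → ((0.3804+0.055)/1.055)^2.4 ≈ 0.11954
  B=35: 35/255≈0.1373 > 0.04045 → ((0.1373+0.055)/1.055)^2.4 ≈ 0.01681
  L1 = 0.2126×0.00750 + 0.7152×0.11954 + 0.0722×0.01681 ≈ 0.08830
Color 2 (146,135,64):
  R=146: 146/255≈0.5725 > 0.04045 → ((0.5725+0.055)/1.055)^2.4 ≈ 0.28744
  G=135: 135/255≈0.5294 > 0.04045 → ((0.5294+0.055)/1.055)^2.4 ≈ 0.24228
  B=64: 64/255≈0.2510 > 0.04045 → ((0.2510+0.055)/1.055)^2.4 ≈ 0.05127
  L2 = 0.2126×0.28744 + 0.7152×0.24228 + 0.0722×0.05127 ≈ 0.23809
Lighter = 0.23809, Darker = 0.08830
Ratio = (L_lighter + 0.05) / (L_darker + 0.05)
Ratio = (0.23809 + 0.05) / (0.08830 + 0.05) = 0.28809 / 0.13830 ≈ 2.0831
Ratio ≈ 2.08:1


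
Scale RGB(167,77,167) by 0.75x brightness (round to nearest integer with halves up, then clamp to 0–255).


Multiply each channel by 0.75, round half up, clamp to [0, 255]
R: 167×0.75 = 125.25 → round → 125
G: 77×0.75 = 57.75 → round → 58
B: 167×0.75 = 125.25 → round → 125
= RGB(125, 58, 125)


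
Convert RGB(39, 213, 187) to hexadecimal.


R = 39 → 27 (hex)
G = 213 → D5 (hex)
B = 187 → BB (hex)
Hex = #27D5BB


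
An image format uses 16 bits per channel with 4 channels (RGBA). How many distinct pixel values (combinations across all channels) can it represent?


Total bits = 16 bits/channel × 4 channels = 64 bits
Distinct pixel values = 2^64
= 18,446,744,073,709,551,616 pixel values


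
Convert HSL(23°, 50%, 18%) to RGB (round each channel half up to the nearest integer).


H=23°, S=0.50, L=0.18
C = (1-|2L-1|)×S = (1-|-0.64|)×0.50 = 0.18
H' = H/60 = 23/60 ≈ 0.3833; X = C×(1-|H' mod 2 - 1|) = 0.069
m = L - C/2 = 0.18 - 0.09 = 0.09
Sector ⌊H'⌋ = 0 → (R',G',B') = (0.18, 0.069, 0.0)
RGB = ((R'+m)×255, (G'+m)×255, (B'+m)×255) = (68.85, 40.545, 22.95)
Round half up → RGB(69, 41, 23)


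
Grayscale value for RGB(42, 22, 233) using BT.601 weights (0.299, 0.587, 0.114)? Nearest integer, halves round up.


Gray = 0.299×R + 0.587×G + 0.114×B
Gray = 0.299×42 + 0.587×22 + 0.114×233
Gray = 12.558 + 12.914 + 26.562
Gray = 52.034 → round half up → 52
Gray = 52


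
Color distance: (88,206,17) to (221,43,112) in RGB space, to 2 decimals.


d = √[(R₁-R₂)² + (G₁-G₂)² + (B₁-B₂)²]
d = √[(88-221)² + (206-43)² + (17-112)²]
d = √[17689 + 26569 + 9025]
d = √53283
d ≈ 230.83


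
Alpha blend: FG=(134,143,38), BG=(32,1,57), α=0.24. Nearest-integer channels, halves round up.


C = α×F + (1-α)×B, with 1-α = 0.76
R: 0.24×134 + 0.76×32 = 32.16 + 24.32 = 56.48 → 56
G: 0.24×143 + 0.76×1 = 34.32 + 0.76 = 35.08 → 35
B: 0.24×38 + 0.76×57 = 9.12 + 43.32 = 52.44 → 52
= RGB(56, 35, 52)


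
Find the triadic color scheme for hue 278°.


Triadic: equally spaced at 120° intervals
H1 = 278°
H2 = (278 + 120) mod 360 = 38°
H3 = (278 + 240) mod 360 = 158°
Triadic = 278°, 38°, 158°


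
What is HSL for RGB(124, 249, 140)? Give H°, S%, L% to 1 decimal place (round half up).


Normalize: R'=124/255≈0.4863, G'=249/255≈0.9765, B'=140/255≈0.5490
Max=249/255, Min=124/255, Δ=Max-Min=125/255
L = (Max+Min)/2 = (249+124)/510 = 373/510 = 0.73137… → L = 73.1%
L > 0.5 → S = Δ/(2-Max-Min) = 125/(510-249-124) = 125/137 = 0.91240… → S = 91.2%
(the 1/255 factors cancel in S and H, so raw channel differences can be used)
Max is G' → H = 60 × ((B-R)/Δ + 2) = 60 × ((140-124)/125 + 2)
  16/125 + 2 = 0.128 + 2 = 2.128
  H = 60 × 2.128 = 127.68° → H = 127.7°
= HSL(127.7°, 91.2%, 73.1%)


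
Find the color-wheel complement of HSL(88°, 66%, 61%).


Complement = opposite side of color wheel = hue + 180°
H' = (88 + 180) mod 360 = 268°
S and L unchanged.
= HSL(268°, 66%, 61%)


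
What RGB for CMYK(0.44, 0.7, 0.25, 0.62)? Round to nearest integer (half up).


R = 255 × (1-C) × (1-K) = 255 × 0.56 × 0.38 = 54.264 → 54
G = 255 × (1-M) × (1-K) = 255 × 0.30 × 0.38 = 29.07 → 29
B = 255 × (1-Y) × (1-K) = 255 × 0.75 × 0.38 = 72.675 → 73
= RGB(54, 29, 73)


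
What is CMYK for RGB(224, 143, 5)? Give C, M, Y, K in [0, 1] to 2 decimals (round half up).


R'=224/255≈0.8784, G'=143/255≈0.5608, B'=5/255≈0.0196
K = 1 - max(R',G',B') = 1 - 224/255 = 31/255 = 0.12156… → 0.12
(1-R'-K)/(1-K) simplifies to (max-R)/max with max = 224:
C = (224-224)/224 = 0/224 = 0 → 0.00
M = (224-143)/224 = 81/224 = 0.36160… → 0.36
Y = (224-5)/224 = 219/224 = 0.97767… → 0.98
= CMYK(0.00, 0.36, 0.98, 0.12)


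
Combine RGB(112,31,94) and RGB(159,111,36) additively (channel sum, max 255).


Additive: each channel = min(255, C₁+C₂)
R: 112+159 = 271 → 255
G: 31+111 = 142 → 142
B: 94+36 = 130 → 130
= RGB(255, 142, 130)


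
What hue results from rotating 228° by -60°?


New hue = (H + rotation) mod 360
New hue = (228 -60) mod 360
= 168 mod 360
= 168°


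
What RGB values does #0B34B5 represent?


0B → 11 (R)
34 → 52 (G)
B5 → 181 (B)
= RGB(11, 52, 181)


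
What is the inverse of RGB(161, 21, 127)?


Invert: (255-R, 255-G, 255-B)
R: 255-161 = 94
G: 255-21 = 234
B: 255-127 = 128
= RGB(94, 234, 128)


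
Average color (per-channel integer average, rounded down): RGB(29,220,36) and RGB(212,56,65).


Midpoint: each channel = ⌊(C₁+C₂)/2⌋
R: ⌊(29+212)/2⌋ = 120
G: ⌊(220+56)/2⌋ = 138
B: ⌊(36+65)/2⌋ = 50
= RGB(120, 138, 50)


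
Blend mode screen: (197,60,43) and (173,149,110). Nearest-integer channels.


Screen: C = 255 - (255-A)×(255-B)/255, rounded to nearest integer
R: 255 - (255-197)×(255-173)/255 = 255 - 4756/255 ≈ 255 - 18.651 = 236.349 → 236
G: 255 - (255-60)×(255-149)/255 = 255 - 20670/255 ≈ 255 - 81.059 = 173.941 → 174
B: 255 - (255-43)×(255-110)/255 = 255 - 30740/255 ≈ 255 - 120.549 = 134.451 → 134
= RGB(236, 174, 134)


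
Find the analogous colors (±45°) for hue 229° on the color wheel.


Base hue: 229°
Left analog: (229 - 45) mod 360 = 184°
Right analog: (229 + 45) mod 360 = 274°
Analogous hues = 184° and 274°


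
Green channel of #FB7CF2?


Color: #FB7CF2
R = FB = 251
G = 7C = 124
B = F2 = 242
Green = 124


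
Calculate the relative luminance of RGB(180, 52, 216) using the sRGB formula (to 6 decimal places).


Linearize each channel (sRGB transfer function): c = v/255; c_lin = c/12.92 if c ≤ 0.04045, else ((c+0.055)/1.055)^2.4
  R: 180/255 ≈ 0.705882 > 0.04045 → ((0.705882+0.055)/1.055)^2.4 ≈ 0.456411
  G: 52/255 ≈ 0.203922 > 0.04045 → ((0.203922+0.055)/1.055)^2.4 ≈ 0.034340
  B: 216/255 ≈ 0.847059 > 0.04045 → ((0.847059+0.055)/1.055)^2.4 ≈ 0.686685
R_lin = 0.456411, G_lin = 0.034340, B_lin = 0.686685
L = 0.2126×R + 0.7152×G + 0.0722×B
L = 0.2126×0.456411 + 0.7152×0.034340 + 0.0722×0.686685
L ≈ 0.171171


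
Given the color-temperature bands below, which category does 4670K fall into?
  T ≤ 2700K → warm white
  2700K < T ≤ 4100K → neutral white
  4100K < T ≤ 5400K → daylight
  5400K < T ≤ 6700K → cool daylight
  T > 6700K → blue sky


Temperature: 4670K
4100K < 4670K ≤ 5400K → daylight
Classification: daylight


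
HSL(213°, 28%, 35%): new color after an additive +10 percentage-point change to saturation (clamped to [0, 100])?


Original S = 28%
Adjustment = +10 percentage points
New S = 28 + (10) = 38
Clamp to [0, 100] → 38
= HSL(213°, 38%, 35%)


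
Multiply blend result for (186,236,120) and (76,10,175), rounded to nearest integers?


Multiply: C = A×B/255, rounded to nearest integer
R: 186×76/255 = 14136/255 ≈ 55.435 → 55
G: 236×10/255 = 2360/255 ≈ 9.255 → 9
B: 120×175/255 = 21000/255 ≈ 82.353 → 82
= RGB(55, 9, 82)


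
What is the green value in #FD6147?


Color: #FD6147
R = FD = 253
G = 61 = 97
B = 47 = 71
Green = 97


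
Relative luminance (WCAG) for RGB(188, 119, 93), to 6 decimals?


Linearize each channel (sRGB transfer function): c = v/255; c_lin = c/12.92 if c ≤ 0.04045, else ((c+0.055)/1.055)^2.4
  R: 188/255 ≈ 0.737255 > 0.04045 → ((0.737255+0.055)/1.055)^2.4 ≈ 0.502886
  G: 119/255 ≈ 0.466667 > 0.04045 → ((0.466667+0.055)/1.055)^2.4 ≈ 0.184475
  B: 93/255 ≈ 0.364706 > 0.04045 → ((0.364706+0.055)/1.055)^2.4 ≈ 0.109462
R_lin = 0.502886, G_lin = 0.184475, B_lin = 0.109462
L = 0.2126×R + 0.7152×G + 0.0722×B
L = 0.2126×0.502886 + 0.7152×0.184475 + 0.0722×0.109462
L ≈ 0.246753


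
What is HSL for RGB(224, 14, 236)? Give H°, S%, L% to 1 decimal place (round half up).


Normalize: R'=224/255≈0.8784, G'=14/255≈0.0549, B'=236/255≈0.9255
Max=236/255, Min=14/255, Δ=Max-Min=222/255
L = (Max+Min)/2 = (236+14)/510 = 250/510 = 0.49019… → L = 49.0%
L ≤ 0.5 → S = Δ/(Max+Min) = 222/(236+14) = 222/250 = 0.888 → S = 88.8%
(the 1/255 factors cancel in S and H, so raw channel differences can be used)
Max is B' → H = 60 × ((R-G)/Δ + 4) = 60 × ((224-14)/222 + 4)
  210/222 + 4 = 0.9459… + 4 = 4.9459…
  H = 60 × 4.9459… = 296.756…° → H = 296.8°
= HSL(296.8°, 88.8%, 49.0%)


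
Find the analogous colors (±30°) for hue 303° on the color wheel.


Base hue: 303°
Left analog: (303 - 30) mod 360 = 273°
Right analog: (303 + 30) mod 360 = 333°
Analogous hues = 273° and 333°


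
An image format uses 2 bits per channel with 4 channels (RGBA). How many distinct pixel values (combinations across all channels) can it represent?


Total bits = 2 bits/channel × 4 channels = 8 bits
Distinct pixel values = 2^8
= 256 pixel values


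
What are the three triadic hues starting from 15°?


Triadic: equally spaced at 120° intervals
H1 = 15°
H2 = (15 + 120) mod 360 = 135°
H3 = (15 + 240) mod 360 = 255°
Triadic = 15°, 135°, 255°


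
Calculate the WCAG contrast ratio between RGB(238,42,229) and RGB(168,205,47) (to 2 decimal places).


Linearize each sRGB channel c=v/255: c/12.92 if c ≤ 0.04045 else ((c+0.055)/1.055)^2.4
L = 0.2126×R_lin + 0.7152×G_lin + 0.0722×B_lin
Color 1 (238,42,229):
  R=238: 238/255≈0.9333 > 0.04045 → ((0.9333+0.055)/1.055)^2.4 ≈ 0.85499
  G=42: 42/255≈0.1647 > 0.04045 → ((0.1647+0.055)/1.055)^2.4 ≈ 0.02315
  B=229: 229/255≈0.8980 > 0.04045 → ((0.8980+0.055)/1.055)^2.4 ≈ 0.78354
  L1 = 0.2126×0.85499 + 0.7152×0.02315 + 0.0722×0.78354 ≈ 0.25490
Color 2 (168,205,47):
  R=168: 168/255≈0.6588 > 0.04045 → ((0.6588+0.055)/1.055)^2.4 ≈ 0.39157
  G=205: 205/255≈0.8039 > 0.04045 → ((0.8039+0.055)/1.055)^2.4 ≈ 0.61050
  B=47: 47/255≈0.1843 > 0.04045 → ((0.1843+0.055)/1.055)^2.4 ≈ 0.02843
  L2 = 0.2126×0.39157 + 0.7152×0.61050 + 0.0722×0.02843 ≈ 0.52193
Lighter = 0.52193, Darker = 0.25490
Ratio = (L_lighter + 0.05) / (L_darker + 0.05)
Ratio = (0.52193 + 0.05) / (0.25490 + 0.05) = 0.57193 / 0.30490 ≈ 1.8758
Ratio ≈ 1.88:1


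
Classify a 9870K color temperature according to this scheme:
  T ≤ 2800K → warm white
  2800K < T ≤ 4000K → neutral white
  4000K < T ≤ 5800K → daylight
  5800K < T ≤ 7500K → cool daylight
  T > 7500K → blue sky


Temperature: 9870K
9870K > 7500K → blue sky
Classification: blue sky


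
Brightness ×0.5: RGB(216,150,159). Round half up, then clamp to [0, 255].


Multiply each channel by 0.5, round half up, clamp to [0, 255]
R: 216×0.5 = 108
G: 150×0.5 = 75
B: 159×0.5 = 79.5 → round → 80
= RGB(108, 75, 80)


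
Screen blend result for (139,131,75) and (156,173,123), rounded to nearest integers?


Screen: C = 255 - (255-A)×(255-B)/255, rounded to nearest integer
R: 255 - (255-139)×(255-156)/255 = 255 - 11484/255 ≈ 255 - 45.035 = 209.965 → 210
G: 255 - (255-131)×(255-173)/255 = 255 - 10168/255 ≈ 255 - 39.875 = 215.125 → 215
B: 255 - (255-75)×(255-123)/255 = 255 - 23760/255 ≈ 255 - 93.176 = 161.824 → 162
= RGB(210, 215, 162)


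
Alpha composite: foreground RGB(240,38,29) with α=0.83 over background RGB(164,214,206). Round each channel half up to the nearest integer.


C = α×F + (1-α)×B, with 1-α = 0.17
R: 0.83×240 + 0.17×164 = 199.20 + 27.88 = 227.08 → 227
G: 0.83×38 + 0.17×214 = 31.54 + 36.38 = 67.92 → 68
B: 0.83×29 + 0.17×206 = 24.07 + 35.02 = 59.09 → 59
= RGB(227, 68, 59)


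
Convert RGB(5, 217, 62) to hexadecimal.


R = 5 → 05 (hex)
G = 217 → D9 (hex)
B = 62 → 3E (hex)
Hex = #05D93E


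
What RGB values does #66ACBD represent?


66 → 102 (R)
AC → 172 (G)
BD → 189 (B)
= RGB(102, 172, 189)


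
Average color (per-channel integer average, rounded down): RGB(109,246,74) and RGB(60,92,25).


Midpoint: each channel = ⌊(C₁+C₂)/2⌋
R: ⌊(109+60)/2⌋ = 84
G: ⌊(246+92)/2⌋ = 169
B: ⌊(74+25)/2⌋ = 49
= RGB(84, 169, 49)


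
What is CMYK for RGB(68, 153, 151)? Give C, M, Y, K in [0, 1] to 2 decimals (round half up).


R'=68/255≈0.2667, G'=153/255≈0.6000, B'=151/255≈0.5922
K = 1 - max(R',G',B') = 1 - 153/255 = 102/255 = 0.4 → 0.40
(1-R'-K)/(1-K) simplifies to (max-R)/max with max = 153:
C = (153-68)/153 = 85/153 = 0.55555… → 0.56
M = (153-153)/153 = 0/153 = 0 → 0.00
Y = (153-151)/153 = 2/153 = 0.01307… → 0.01
= CMYK(0.56, 0.00, 0.01, 0.40)


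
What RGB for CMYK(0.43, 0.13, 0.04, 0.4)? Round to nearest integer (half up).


R = 255 × (1-C) × (1-K) = 255 × 0.57 × 0.60 = 87.21 → 87
G = 255 × (1-M) × (1-K) = 255 × 0.87 × 0.60 = 133.11 → 133
B = 255 × (1-Y) × (1-K) = 255 × 0.96 × 0.60 = 146.88 → 147
= RGB(87, 133, 147)


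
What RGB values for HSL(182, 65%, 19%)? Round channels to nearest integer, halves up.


H=182°, S=0.65, L=0.19
C = (1-|2L-1|)×S = (1-|-0.62|)×0.65 = 0.247
H' = H/60 = 182/60 ≈ 3.0333; X = C×(1-|H' mod 2 - 1|) ≈ 0.2388
m = L - C/2 = 0.19 - 0.1235 = 0.0665
Sector ⌊H'⌋ = 3 → (R',G',B') = (0.0, ≈0.2388, 0.247)
RGB = ((R'+m)×255, (G'+m)×255, (B'+m)×255) = (16.9575, 77.843, 79.9425)
Round half up → RGB(17, 78, 80)
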